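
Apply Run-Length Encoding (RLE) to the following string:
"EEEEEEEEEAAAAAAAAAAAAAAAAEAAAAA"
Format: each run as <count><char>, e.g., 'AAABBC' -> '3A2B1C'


Scanning runs left to right:
  i=0: run of 'E' x 9 -> '9E'
  i=9: run of 'A' x 16 -> '16A'
  i=25: run of 'E' x 1 -> '1E'
  i=26: run of 'A' x 5 -> '5A'

RLE = 9E16A1E5A


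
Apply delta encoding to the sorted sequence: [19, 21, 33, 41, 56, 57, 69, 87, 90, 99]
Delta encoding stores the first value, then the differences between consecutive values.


First value: 19
Deltas:
  21 - 19 = 2
  33 - 21 = 12
  41 - 33 = 8
  56 - 41 = 15
  57 - 56 = 1
  69 - 57 = 12
  87 - 69 = 18
  90 - 87 = 3
  99 - 90 = 9


Delta encoded: [19, 2, 12, 8, 15, 1, 12, 18, 3, 9]


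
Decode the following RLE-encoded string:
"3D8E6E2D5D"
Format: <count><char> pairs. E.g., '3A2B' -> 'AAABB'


Expanding each <count><char> pair:
  3D -> 'DDD'
  8E -> 'EEEEEEEE'
  6E -> 'EEEEEE'
  2D -> 'DD'
  5D -> 'DDDDD'

Decoded = DDDEEEEEEEEEEEEEEDDDDDDD


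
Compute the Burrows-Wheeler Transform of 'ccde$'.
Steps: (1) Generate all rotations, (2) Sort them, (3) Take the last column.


Rotations (sorted):
  0: $ccde -> last char: e
  1: ccde$ -> last char: $
  2: cde$c -> last char: c
  3: de$cc -> last char: c
  4: e$ccd -> last char: d


BWT = e$ccd


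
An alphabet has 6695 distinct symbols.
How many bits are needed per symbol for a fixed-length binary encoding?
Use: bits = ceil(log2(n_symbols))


log2(6695) = 12.7089
Bracket: 2^12 = 4096 < 6695 <= 2^13 = 8192
So ceil(log2(6695)) = 13

bits = ceil(log2(6695)) = ceil(12.7089) = 13 bits


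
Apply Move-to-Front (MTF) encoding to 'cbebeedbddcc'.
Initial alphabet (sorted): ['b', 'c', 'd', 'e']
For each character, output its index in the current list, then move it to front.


MTF encoding:
'c': index 1 in ['b', 'c', 'd', 'e'] -> ['c', 'b', 'd', 'e']
'b': index 1 in ['c', 'b', 'd', 'e'] -> ['b', 'c', 'd', 'e']
'e': index 3 in ['b', 'c', 'd', 'e'] -> ['e', 'b', 'c', 'd']
'b': index 1 in ['e', 'b', 'c', 'd'] -> ['b', 'e', 'c', 'd']
'e': index 1 in ['b', 'e', 'c', 'd'] -> ['e', 'b', 'c', 'd']
'e': index 0 in ['e', 'b', 'c', 'd'] -> ['e', 'b', 'c', 'd']
'd': index 3 in ['e', 'b', 'c', 'd'] -> ['d', 'e', 'b', 'c']
'b': index 2 in ['d', 'e', 'b', 'c'] -> ['b', 'd', 'e', 'c']
'd': index 1 in ['b', 'd', 'e', 'c'] -> ['d', 'b', 'e', 'c']
'd': index 0 in ['d', 'b', 'e', 'c'] -> ['d', 'b', 'e', 'c']
'c': index 3 in ['d', 'b', 'e', 'c'] -> ['c', 'd', 'b', 'e']
'c': index 0 in ['c', 'd', 'b', 'e'] -> ['c', 'd', 'b', 'e']


Output: [1, 1, 3, 1, 1, 0, 3, 2, 1, 0, 3, 0]


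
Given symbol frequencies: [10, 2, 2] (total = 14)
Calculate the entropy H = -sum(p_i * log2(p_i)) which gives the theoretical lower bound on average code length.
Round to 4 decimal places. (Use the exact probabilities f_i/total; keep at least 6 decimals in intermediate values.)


Per-symbol terms -p_i * log2(p_i) with p_i = f_i/14:
  p = 10/14 = 0.714286: log2(p) = -0.485427, -p*log2(p) = 0.346733
  p = 2/14 = 0.142857: log2(p) = -2.807355, -p*log2(p) = 0.401051
  p = 2/14 = 0.142857: log2(p) = -2.807355, -p*log2(p) = 0.401051
H = 0.346733 + 0.401051 + 0.401051 = 1.148835

H = 1.1488 bits/symbol


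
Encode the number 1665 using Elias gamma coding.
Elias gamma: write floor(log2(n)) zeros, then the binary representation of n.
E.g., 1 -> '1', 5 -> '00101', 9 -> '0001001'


num_bits = floor(log2(1665)) + 1 = 11
leading_zeros = num_bits - 1 = 10
binary(1665) = 11010000001

Elias gamma(1665) = '0000000000' + '11010000001' = 000000000011010000001 (21 bits)


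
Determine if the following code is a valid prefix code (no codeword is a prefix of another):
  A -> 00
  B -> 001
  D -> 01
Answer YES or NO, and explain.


Checking each pair (does one codeword prefix another?):
  A='00' vs B='001': prefix -- VIOLATION

NO -- this is NOT a valid prefix code. A (00) is a prefix of B (001).


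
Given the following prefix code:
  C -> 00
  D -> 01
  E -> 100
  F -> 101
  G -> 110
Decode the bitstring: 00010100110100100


Decoding step by step:
Bits 00 -> C
Bits 01 -> D
Bits 01 -> D
Bits 00 -> C
Bits 110 -> G
Bits 100 -> E
Bits 100 -> E


Decoded message: CDDCGEE


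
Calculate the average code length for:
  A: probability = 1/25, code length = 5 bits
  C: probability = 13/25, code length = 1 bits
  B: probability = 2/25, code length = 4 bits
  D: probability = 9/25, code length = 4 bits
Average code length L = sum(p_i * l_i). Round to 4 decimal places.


Weighted contributions p_i * l_i:
  A: (1/25) * 5 = 5/25
  C: (13/25) * 1 = 13/25
  B: (2/25) * 4 = 8/25
  D: (9/25) * 4 = 36/25
Sum = (5 + 13 + 8 + 36)/25 = 62/25

L = 62/25 = 2.4800 bits/symbol


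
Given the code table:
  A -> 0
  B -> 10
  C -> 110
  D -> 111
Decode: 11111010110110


Decoding:
111 -> D
110 -> C
10 -> B
110 -> C
110 -> C


Result: DCBCC


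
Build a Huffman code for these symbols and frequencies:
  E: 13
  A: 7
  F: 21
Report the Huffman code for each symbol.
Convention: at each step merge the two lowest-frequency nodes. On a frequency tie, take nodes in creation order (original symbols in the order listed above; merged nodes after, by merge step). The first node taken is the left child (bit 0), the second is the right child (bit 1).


Huffman tree construction:
Step 1: Merge A(7) + E(13) = 20
Step 2: Merge (A+E)(20) + F(21) = 41
Read each symbol's code off the tree from the root (left child = 0, right child = 1).

Codes:
  E: 01 (length 2)
  A: 00 (length 2)
  F: 1 (length 1)
Average code length: 61/41 = 1.4878 bits/symbol


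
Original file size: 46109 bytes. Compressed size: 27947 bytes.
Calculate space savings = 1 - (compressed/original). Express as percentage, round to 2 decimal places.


ratio = compressed/original = 27947/46109 = 0.606107
savings = 1 - ratio = 1 - 0.606107 = 0.393893
as a percentage: 0.393893 * 100 = 39.39%

Space savings = 1 - 27947/46109 = 39.39%


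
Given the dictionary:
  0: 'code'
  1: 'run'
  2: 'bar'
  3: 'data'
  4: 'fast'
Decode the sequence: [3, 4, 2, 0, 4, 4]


Look up each index in the dictionary:
  3 -> 'data'
  4 -> 'fast'
  2 -> 'bar'
  0 -> 'code'
  4 -> 'fast'
  4 -> 'fast'

Decoded: "data fast bar code fast fast"


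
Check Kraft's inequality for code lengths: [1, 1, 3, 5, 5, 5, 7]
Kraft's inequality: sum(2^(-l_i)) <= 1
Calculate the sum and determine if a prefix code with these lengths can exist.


Sum = 2^(-1) + 2^(-1) + 2^(-3) + 2^(-5) + 2^(-5) + 2^(-5) + 2^(-7)
    = 0.5 + 0.5 + 0.125 + 0.03125 + 0.03125 + 0.03125 + 0.0078125
    = 157/128 = 1.2265625
Since 1.2265625 > 1, Kraft's inequality is NOT satisfied.
A prefix code with these lengths CANNOT exist.

Kraft sum = 1.2265625. Not satisfied.


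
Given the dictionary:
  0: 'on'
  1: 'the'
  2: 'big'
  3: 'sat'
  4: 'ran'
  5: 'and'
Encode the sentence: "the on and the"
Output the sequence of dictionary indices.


Look up each word in the dictionary:
  'the' -> 1
  'on' -> 0
  'and' -> 5
  'the' -> 1

Encoded: [1, 0, 5, 1]


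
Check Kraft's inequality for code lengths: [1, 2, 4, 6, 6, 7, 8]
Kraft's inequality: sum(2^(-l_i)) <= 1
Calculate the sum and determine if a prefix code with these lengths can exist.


Sum = 2^(-1) + 2^(-2) + 2^(-4) + 2^(-6) + 2^(-6) + 2^(-7) + 2^(-8)
    = 0.5 + 0.25 + 0.0625 + 0.015625 + 0.015625 + 0.0078125 + 0.00390625
    = 219/256 = 0.85546875
Since 0.85546875 <= 1, Kraft's inequality IS satisfied.
A prefix code with these lengths CAN exist.

Kraft sum = 0.85546875. Satisfied.


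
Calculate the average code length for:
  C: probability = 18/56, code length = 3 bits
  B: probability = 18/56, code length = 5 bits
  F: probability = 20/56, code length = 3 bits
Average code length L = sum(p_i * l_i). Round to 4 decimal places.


Weighted contributions p_i * l_i:
  C: (18/56) * 3 = 54/56
  B: (18/56) * 5 = 90/56
  F: (20/56) * 3 = 60/56
Sum = (54 + 90 + 60)/56 = 204/56

L = 204/56 = 3.6429 bits/symbol


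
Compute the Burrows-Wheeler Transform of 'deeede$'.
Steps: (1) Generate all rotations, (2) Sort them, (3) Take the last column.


Rotations (sorted):
  0: $deeede -> last char: e
  1: de$deee -> last char: e
  2: deeede$ -> last char: $
  3: e$deeed -> last char: d
  4: ede$dee -> last char: e
  5: eede$de -> last char: e
  6: eeede$d -> last char: d


BWT = ee$deed


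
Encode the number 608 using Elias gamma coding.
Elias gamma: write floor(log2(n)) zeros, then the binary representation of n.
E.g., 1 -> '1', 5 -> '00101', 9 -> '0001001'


num_bits = floor(log2(608)) + 1 = 10
leading_zeros = num_bits - 1 = 9
binary(608) = 1001100000

Elias gamma(608) = '000000000' + '1001100000' = 0000000001001100000 (19 bits)


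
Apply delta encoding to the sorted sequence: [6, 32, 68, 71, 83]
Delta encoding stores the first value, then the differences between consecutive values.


First value: 6
Deltas:
  32 - 6 = 26
  68 - 32 = 36
  71 - 68 = 3
  83 - 71 = 12


Delta encoded: [6, 26, 36, 3, 12]


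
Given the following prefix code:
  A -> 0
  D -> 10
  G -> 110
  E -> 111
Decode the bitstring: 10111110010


Decoding step by step:
Bits 10 -> D
Bits 111 -> E
Bits 110 -> G
Bits 0 -> A
Bits 10 -> D


Decoded message: DEGAD


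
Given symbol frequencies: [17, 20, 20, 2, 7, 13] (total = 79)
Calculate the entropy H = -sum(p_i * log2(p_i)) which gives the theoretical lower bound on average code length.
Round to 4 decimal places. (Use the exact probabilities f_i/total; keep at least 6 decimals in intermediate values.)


Per-symbol terms -p_i * log2(p_i) with p_i = f_i/79:
  p = 17/79 = 0.215190: log2(p) = -2.216318, -p*log2(p) = 0.476929
  p = 20/79 = 0.253165: log2(p) = -1.981853, -p*log2(p) = 0.501735
  p = 20/79 = 0.253165: log2(p) = -1.981853, -p*log2(p) = 0.501735
  p = 2/79 = 0.025316: log2(p) = -5.303781, -p*log2(p) = 0.134273
  p = 7/79 = 0.088608: log2(p) = -3.496426, -p*log2(p) = 0.309810
  p = 13/79 = 0.164557: log2(p) = -2.603341, -p*log2(p) = 0.428398
H = 0.476929 + 0.501735 + 0.501735 + 0.134273 + 0.309810 + 0.428398 = 2.352880

H = 2.3529 bits/symbol


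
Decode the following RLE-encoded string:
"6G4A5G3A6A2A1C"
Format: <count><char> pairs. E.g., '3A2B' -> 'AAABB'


Expanding each <count><char> pair:
  6G -> 'GGGGGG'
  4A -> 'AAAA'
  5G -> 'GGGGG'
  3A -> 'AAA'
  6A -> 'AAAAAA'
  2A -> 'AA'
  1C -> 'C'

Decoded = GGGGGGAAAAGGGGGAAAAAAAAAAAC


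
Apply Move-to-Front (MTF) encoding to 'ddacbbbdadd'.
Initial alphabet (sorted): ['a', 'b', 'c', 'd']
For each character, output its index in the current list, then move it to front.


MTF encoding:
'd': index 3 in ['a', 'b', 'c', 'd'] -> ['d', 'a', 'b', 'c']
'd': index 0 in ['d', 'a', 'b', 'c'] -> ['d', 'a', 'b', 'c']
'a': index 1 in ['d', 'a', 'b', 'c'] -> ['a', 'd', 'b', 'c']
'c': index 3 in ['a', 'd', 'b', 'c'] -> ['c', 'a', 'd', 'b']
'b': index 3 in ['c', 'a', 'd', 'b'] -> ['b', 'c', 'a', 'd']
'b': index 0 in ['b', 'c', 'a', 'd'] -> ['b', 'c', 'a', 'd']
'b': index 0 in ['b', 'c', 'a', 'd'] -> ['b', 'c', 'a', 'd']
'd': index 3 in ['b', 'c', 'a', 'd'] -> ['d', 'b', 'c', 'a']
'a': index 3 in ['d', 'b', 'c', 'a'] -> ['a', 'd', 'b', 'c']
'd': index 1 in ['a', 'd', 'b', 'c'] -> ['d', 'a', 'b', 'c']
'd': index 0 in ['d', 'a', 'b', 'c'] -> ['d', 'a', 'b', 'c']


Output: [3, 0, 1, 3, 3, 0, 0, 3, 3, 1, 0]


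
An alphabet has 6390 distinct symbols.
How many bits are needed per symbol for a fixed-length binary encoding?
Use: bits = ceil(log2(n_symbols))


log2(6390) = 12.6416
Bracket: 2^12 = 4096 < 6390 <= 2^13 = 8192
So ceil(log2(6390)) = 13

bits = ceil(log2(6390)) = ceil(12.6416) = 13 bits


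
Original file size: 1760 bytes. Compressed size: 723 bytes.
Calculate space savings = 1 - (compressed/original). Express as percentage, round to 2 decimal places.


ratio = compressed/original = 723/1760 = 0.410795
savings = 1 - ratio = 1 - 0.410795 = 0.589205
as a percentage: 0.589205 * 100 = 58.92%

Space savings = 1 - 723/1760 = 58.92%


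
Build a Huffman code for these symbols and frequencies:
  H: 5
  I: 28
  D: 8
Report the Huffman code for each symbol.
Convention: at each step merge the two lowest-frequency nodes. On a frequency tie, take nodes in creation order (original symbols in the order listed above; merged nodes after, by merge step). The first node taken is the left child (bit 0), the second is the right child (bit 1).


Huffman tree construction:
Step 1: Merge H(5) + D(8) = 13
Step 2: Merge (H+D)(13) + I(28) = 41
Read each symbol's code off the tree from the root (left child = 0, right child = 1).

Codes:
  H: 00 (length 2)
  I: 1 (length 1)
  D: 01 (length 2)
Average code length: 54/41 = 1.3171 bits/symbol


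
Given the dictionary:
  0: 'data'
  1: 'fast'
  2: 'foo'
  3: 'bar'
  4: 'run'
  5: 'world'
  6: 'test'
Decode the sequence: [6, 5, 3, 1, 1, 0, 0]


Look up each index in the dictionary:
  6 -> 'test'
  5 -> 'world'
  3 -> 'bar'
  1 -> 'fast'
  1 -> 'fast'
  0 -> 'data'
  0 -> 'data'

Decoded: "test world bar fast fast data data"


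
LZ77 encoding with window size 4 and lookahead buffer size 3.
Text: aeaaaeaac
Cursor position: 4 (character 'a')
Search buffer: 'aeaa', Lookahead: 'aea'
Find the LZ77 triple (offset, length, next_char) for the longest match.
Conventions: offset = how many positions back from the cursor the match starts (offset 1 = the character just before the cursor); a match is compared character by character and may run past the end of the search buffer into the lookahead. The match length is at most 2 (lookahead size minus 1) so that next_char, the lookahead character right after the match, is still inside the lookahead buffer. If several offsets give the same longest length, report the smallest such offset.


Try each offset into the search buffer:
  offset=1 (pos 3, char 'a'): match length 1
  offset=2 (pos 2, char 'a'): match length 1
  offset=3 (pos 1, char 'e'): match length 0
  offset=4 (pos 0, char 'a'): match length 2
Longest match has length 2 at offset 4.
next_char = character at position 4 + 2 = 6 -> 'a'

Best match: offset=4, length=2 (matching 'ae' starting at position 0)
LZ77 triple: (4, 2, 'a')


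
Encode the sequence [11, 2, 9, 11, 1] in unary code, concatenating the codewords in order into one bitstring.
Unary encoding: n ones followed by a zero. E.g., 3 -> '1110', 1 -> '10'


Encode each number as n ones followed by a terminating 0:
  11 -> 111111111110 (12 bits)
  2 -> 110 (3 bits)
  9 -> 1111111110 (10 bits)
  11 -> 111111111110 (12 bits)
  1 -> 10 (2 bits)
Total length = 12 + 3 + 10 + 12 + 2 = 39 bits.

Unary([11, 2, 9, 11, 1]) = 111111111110110111111111011111111111010 (39 bits)


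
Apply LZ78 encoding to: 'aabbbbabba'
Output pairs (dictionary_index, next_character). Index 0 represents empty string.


LZ78 encoding steps:
Dictionary: {0: ''}
Step 1: w='' (idx 0), next='a' -> output (0, 'a'), add 'a' as idx 1
Step 2: w='a' (idx 1), next='b' -> output (1, 'b'), add 'ab' as idx 2
Step 3: w='' (idx 0), next='b' -> output (0, 'b'), add 'b' as idx 3
Step 4: w='b' (idx 3), next='b' -> output (3, 'b'), add 'bb' as idx 4
Step 5: w='ab' (idx 2), next='b' -> output (2, 'b'), add 'abb' as idx 5
Step 6: w='a' (idx 1), end of input -> output (1, '')


Encoded: [(0, 'a'), (1, 'b'), (0, 'b'), (3, 'b'), (2, 'b'), (1, '')]


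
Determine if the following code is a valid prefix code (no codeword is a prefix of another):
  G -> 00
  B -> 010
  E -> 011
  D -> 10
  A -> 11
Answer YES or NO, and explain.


Checking each pair (does one codeword prefix another?):
  G='00' vs B='010': no prefix
  G='00' vs E='011': no prefix
  G='00' vs D='10': no prefix
  G='00' vs A='11': no prefix
  B='010' vs G='00': no prefix
  B='010' vs E='011': no prefix
  B='010' vs D='10': no prefix
  B='010' vs A='11': no prefix
  E='011' vs G='00': no prefix
  E='011' vs B='010': no prefix
  E='011' vs D='10': no prefix
  E='011' vs A='11': no prefix
  D='10' vs G='00': no prefix
  D='10' vs B='010': no prefix
  D='10' vs E='011': no prefix
  D='10' vs A='11': no prefix
  A='11' vs G='00': no prefix
  A='11' vs B='010': no prefix
  A='11' vs E='011': no prefix
  A='11' vs D='10': no prefix
No violation found over all pairs.

YES -- this is a valid prefix code. No codeword is a prefix of any other codeword.


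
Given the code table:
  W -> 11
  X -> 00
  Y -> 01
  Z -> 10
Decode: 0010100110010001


Decoding:
00 -> X
10 -> Z
10 -> Z
01 -> Y
10 -> Z
01 -> Y
00 -> X
01 -> Y


Result: XZZYZYXY


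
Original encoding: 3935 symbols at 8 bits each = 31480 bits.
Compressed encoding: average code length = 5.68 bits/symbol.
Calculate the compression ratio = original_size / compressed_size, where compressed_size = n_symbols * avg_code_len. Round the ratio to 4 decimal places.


original_size = n_symbols * orig_bits = 3935 * 8 = 31480 bits
compressed_size = n_symbols * avg_code_len = 3935 * 5.68 = 22350.8 bits
ratio = original_size / compressed_size = 31480 / 22350.8 = 1.4085

Compression ratio = 1.4085


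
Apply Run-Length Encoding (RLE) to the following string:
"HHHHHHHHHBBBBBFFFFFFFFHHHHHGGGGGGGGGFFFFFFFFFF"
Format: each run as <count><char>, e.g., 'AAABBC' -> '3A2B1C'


Scanning runs left to right:
  i=0: run of 'H' x 9 -> '9H'
  i=9: run of 'B' x 5 -> '5B'
  i=14: run of 'F' x 8 -> '8F'
  i=22: run of 'H' x 5 -> '5H'
  i=27: run of 'G' x 9 -> '9G'
  i=36: run of 'F' x 10 -> '10F'

RLE = 9H5B8F5H9G10F


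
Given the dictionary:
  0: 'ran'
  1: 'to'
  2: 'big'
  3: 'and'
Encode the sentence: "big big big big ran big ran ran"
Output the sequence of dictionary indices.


Look up each word in the dictionary:
  'big' -> 2
  'big' -> 2
  'big' -> 2
  'big' -> 2
  'ran' -> 0
  'big' -> 2
  'ran' -> 0
  'ran' -> 0

Encoded: [2, 2, 2, 2, 0, 2, 0, 0]


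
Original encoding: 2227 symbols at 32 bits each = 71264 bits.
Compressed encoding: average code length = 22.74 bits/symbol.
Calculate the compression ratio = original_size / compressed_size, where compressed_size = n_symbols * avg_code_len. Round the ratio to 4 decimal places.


original_size = n_symbols * orig_bits = 2227 * 32 = 71264 bits
compressed_size = n_symbols * avg_code_len = 2227 * 22.74 = 50641.98 bits
ratio = original_size / compressed_size = 71264 / 50641.98 = 1.4072

Compression ratio = 1.4072


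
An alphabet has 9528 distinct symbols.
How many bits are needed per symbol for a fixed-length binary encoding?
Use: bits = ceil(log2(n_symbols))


log2(9528) = 13.218
Bracket: 2^13 = 8192 < 9528 <= 2^14 = 16384
So ceil(log2(9528)) = 14

bits = ceil(log2(9528)) = ceil(13.218) = 14 bits


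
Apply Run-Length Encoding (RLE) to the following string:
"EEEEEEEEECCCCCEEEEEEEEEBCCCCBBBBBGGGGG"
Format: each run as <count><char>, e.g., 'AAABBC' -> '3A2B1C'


Scanning runs left to right:
  i=0: run of 'E' x 9 -> '9E'
  i=9: run of 'C' x 5 -> '5C'
  i=14: run of 'E' x 9 -> '9E'
  i=23: run of 'B' x 1 -> '1B'
  i=24: run of 'C' x 4 -> '4C'
  i=28: run of 'B' x 5 -> '5B'
  i=33: run of 'G' x 5 -> '5G'

RLE = 9E5C9E1B4C5B5G


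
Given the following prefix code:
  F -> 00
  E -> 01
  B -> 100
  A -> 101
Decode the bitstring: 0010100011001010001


Decoding step by step:
Bits 00 -> F
Bits 101 -> A
Bits 00 -> F
Bits 01 -> E
Bits 100 -> B
Bits 101 -> A
Bits 00 -> F
Bits 01 -> E


Decoded message: FAFEBAFE


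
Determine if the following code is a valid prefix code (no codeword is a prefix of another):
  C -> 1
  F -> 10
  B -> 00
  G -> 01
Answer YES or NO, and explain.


Checking each pair (does one codeword prefix another?):
  C='1' vs F='10': prefix -- VIOLATION

NO -- this is NOT a valid prefix code. C (1) is a prefix of F (10).


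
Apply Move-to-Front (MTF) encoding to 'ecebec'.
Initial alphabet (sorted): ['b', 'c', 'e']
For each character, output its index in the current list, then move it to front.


MTF encoding:
'e': index 2 in ['b', 'c', 'e'] -> ['e', 'b', 'c']
'c': index 2 in ['e', 'b', 'c'] -> ['c', 'e', 'b']
'e': index 1 in ['c', 'e', 'b'] -> ['e', 'c', 'b']
'b': index 2 in ['e', 'c', 'b'] -> ['b', 'e', 'c']
'e': index 1 in ['b', 'e', 'c'] -> ['e', 'b', 'c']
'c': index 2 in ['e', 'b', 'c'] -> ['c', 'e', 'b']


Output: [2, 2, 1, 2, 1, 2]


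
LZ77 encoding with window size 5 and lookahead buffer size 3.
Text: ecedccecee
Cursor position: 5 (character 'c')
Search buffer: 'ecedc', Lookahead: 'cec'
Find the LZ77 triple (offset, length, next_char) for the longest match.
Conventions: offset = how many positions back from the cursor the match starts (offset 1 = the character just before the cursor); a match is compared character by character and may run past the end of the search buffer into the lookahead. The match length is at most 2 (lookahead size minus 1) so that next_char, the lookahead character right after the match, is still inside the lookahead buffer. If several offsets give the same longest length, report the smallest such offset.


Try each offset into the search buffer:
  offset=1 (pos 4, char 'c'): match length 1
  offset=2 (pos 3, char 'd'): match length 0
  offset=3 (pos 2, char 'e'): match length 0
  offset=4 (pos 1, char 'c'): match length 2
  offset=5 (pos 0, char 'e'): match length 0
Longest match has length 2 at offset 4.
next_char = character at position 5 + 2 = 7 -> 'c'

Best match: offset=4, length=2 (matching 'ce' starting at position 1)
LZ77 triple: (4, 2, 'c')


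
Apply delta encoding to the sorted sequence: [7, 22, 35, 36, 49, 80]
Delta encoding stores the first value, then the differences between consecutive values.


First value: 7
Deltas:
  22 - 7 = 15
  35 - 22 = 13
  36 - 35 = 1
  49 - 36 = 13
  80 - 49 = 31


Delta encoded: [7, 15, 13, 1, 13, 31]


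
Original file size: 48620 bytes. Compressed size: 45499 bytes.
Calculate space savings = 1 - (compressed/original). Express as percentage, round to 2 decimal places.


ratio = compressed/original = 45499/48620 = 0.935808
savings = 1 - ratio = 1 - 0.935808 = 0.064192
as a percentage: 0.064192 * 100 = 6.42%

Space savings = 1 - 45499/48620 = 6.42%


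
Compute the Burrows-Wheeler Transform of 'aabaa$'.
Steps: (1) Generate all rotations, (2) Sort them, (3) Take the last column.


Rotations (sorted):
  0: $aabaa -> last char: a
  1: a$aaba -> last char: a
  2: aa$aab -> last char: b
  3: aabaa$ -> last char: $
  4: abaa$a -> last char: a
  5: baa$aa -> last char: a


BWT = aab$aa


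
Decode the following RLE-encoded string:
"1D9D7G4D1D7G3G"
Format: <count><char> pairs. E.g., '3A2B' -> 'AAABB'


Expanding each <count><char> pair:
  1D -> 'D'
  9D -> 'DDDDDDDDD'
  7G -> 'GGGGGGG'
  4D -> 'DDDD'
  1D -> 'D'
  7G -> 'GGGGGGG'
  3G -> 'GGG'

Decoded = DDDDDDDDDDGGGGGGGDDDDDGGGGGGGGGG


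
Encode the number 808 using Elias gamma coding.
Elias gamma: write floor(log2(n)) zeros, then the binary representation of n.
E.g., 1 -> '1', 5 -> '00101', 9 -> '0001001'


num_bits = floor(log2(808)) + 1 = 10
leading_zeros = num_bits - 1 = 9
binary(808) = 1100101000

Elias gamma(808) = '000000000' + '1100101000' = 0000000001100101000 (19 bits)


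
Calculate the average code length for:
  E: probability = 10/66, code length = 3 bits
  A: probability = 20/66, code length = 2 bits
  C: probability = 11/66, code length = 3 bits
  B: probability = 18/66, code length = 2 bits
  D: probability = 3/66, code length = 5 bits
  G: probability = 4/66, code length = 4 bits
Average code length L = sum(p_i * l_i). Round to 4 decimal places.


Weighted contributions p_i * l_i:
  E: (10/66) * 3 = 30/66
  A: (20/66) * 2 = 40/66
  C: (11/66) * 3 = 33/66
  B: (18/66) * 2 = 36/66
  D: (3/66) * 5 = 15/66
  G: (4/66) * 4 = 16/66
Sum = (30 + 40 + 33 + 36 + 15 + 16)/66 = 170/66

L = 170/66 = 2.5758 bits/symbol


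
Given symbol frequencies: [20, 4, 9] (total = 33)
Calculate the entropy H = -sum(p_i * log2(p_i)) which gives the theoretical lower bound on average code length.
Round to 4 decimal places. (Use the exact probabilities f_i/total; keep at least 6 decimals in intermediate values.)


Per-symbol terms -p_i * log2(p_i) with p_i = f_i/33:
  p = 20/33 = 0.606061: log2(p) = -0.722466, -p*log2(p) = 0.437858
  p = 4/33 = 0.121212: log2(p) = -3.044394, -p*log2(p) = 0.369017
  p = 9/33 = 0.272727: log2(p) = -1.874469, -p*log2(p) = 0.511219
H = 0.437858 + 0.369017 + 0.511219 = 1.318094

H = 1.3181 bits/symbol


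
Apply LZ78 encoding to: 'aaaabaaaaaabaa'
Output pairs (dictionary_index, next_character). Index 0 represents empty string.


LZ78 encoding steps:
Dictionary: {0: ''}
Step 1: w='' (idx 0), next='a' -> output (0, 'a'), add 'a' as idx 1
Step 2: w='a' (idx 1), next='a' -> output (1, 'a'), add 'aa' as idx 2
Step 3: w='a' (idx 1), next='b' -> output (1, 'b'), add 'ab' as idx 3
Step 4: w='aa' (idx 2), next='a' -> output (2, 'a'), add 'aaa' as idx 4
Step 5: w='aaa' (idx 4), next='b' -> output (4, 'b'), add 'aaab' as idx 5
Step 6: w='aa' (idx 2), end of input -> output (2, '')


Encoded: [(0, 'a'), (1, 'a'), (1, 'b'), (2, 'a'), (4, 'b'), (2, '')]


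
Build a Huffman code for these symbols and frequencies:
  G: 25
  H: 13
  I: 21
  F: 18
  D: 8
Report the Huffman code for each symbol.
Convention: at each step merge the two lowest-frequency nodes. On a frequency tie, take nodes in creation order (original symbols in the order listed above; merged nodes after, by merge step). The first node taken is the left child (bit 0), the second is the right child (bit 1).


Huffman tree construction:
Step 1: Merge D(8) + H(13) = 21
Step 2: Merge F(18) + I(21) = 39
Step 3: Merge (D+H)(21) + G(25) = 46
Step 4: Merge (F+I)(39) + ((D+H)+G)(46) = 85
Read each symbol's code off the tree from the root (left child = 0, right child = 1).

Codes:
  G: 11 (length 2)
  H: 101 (length 3)
  I: 01 (length 2)
  F: 00 (length 2)
  D: 100 (length 3)
Average code length: 191/85 = 2.2471 bits/symbol


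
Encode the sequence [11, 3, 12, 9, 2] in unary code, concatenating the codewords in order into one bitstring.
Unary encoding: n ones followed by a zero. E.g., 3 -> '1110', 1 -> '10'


Encode each number as n ones followed by a terminating 0:
  11 -> 111111111110 (12 bits)
  3 -> 1110 (4 bits)
  12 -> 1111111111110 (13 bits)
  9 -> 1111111110 (10 bits)
  2 -> 110 (3 bits)
Total length = 12 + 4 + 13 + 10 + 3 = 42 bits.

Unary([11, 3, 12, 9, 2]) = 111111111110111011111111111101111111110110 (42 bits)


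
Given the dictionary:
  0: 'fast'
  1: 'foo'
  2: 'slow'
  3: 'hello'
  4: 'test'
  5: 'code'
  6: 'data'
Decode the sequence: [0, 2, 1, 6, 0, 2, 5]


Look up each index in the dictionary:
  0 -> 'fast'
  2 -> 'slow'
  1 -> 'foo'
  6 -> 'data'
  0 -> 'fast'
  2 -> 'slow'
  5 -> 'code'

Decoded: "fast slow foo data fast slow code"


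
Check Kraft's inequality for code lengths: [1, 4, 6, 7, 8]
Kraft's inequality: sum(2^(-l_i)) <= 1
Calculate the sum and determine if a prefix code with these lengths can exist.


Sum = 2^(-1) + 2^(-4) + 2^(-6) + 2^(-7) + 2^(-8)
    = 0.5 + 0.0625 + 0.015625 + 0.0078125 + 0.00390625
    = 151/256 = 0.58984375
Since 0.58984375 <= 1, Kraft's inequality IS satisfied.
A prefix code with these lengths CAN exist.

Kraft sum = 0.58984375. Satisfied.


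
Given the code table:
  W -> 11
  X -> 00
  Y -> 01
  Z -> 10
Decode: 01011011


Decoding:
01 -> Y
01 -> Y
10 -> Z
11 -> W


Result: YYZW


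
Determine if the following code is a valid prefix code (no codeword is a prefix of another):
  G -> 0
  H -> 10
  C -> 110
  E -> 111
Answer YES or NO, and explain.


Checking each pair (does one codeword prefix another?):
  G='0' vs H='10': no prefix
  G='0' vs C='110': no prefix
  G='0' vs E='111': no prefix
  H='10' vs G='0': no prefix
  H='10' vs C='110': no prefix
  H='10' vs E='111': no prefix
  C='110' vs G='0': no prefix
  C='110' vs H='10': no prefix
  C='110' vs E='111': no prefix
  E='111' vs G='0': no prefix
  E='111' vs H='10': no prefix
  E='111' vs C='110': no prefix
No violation found over all pairs.

YES -- this is a valid prefix code. No codeword is a prefix of any other codeword.


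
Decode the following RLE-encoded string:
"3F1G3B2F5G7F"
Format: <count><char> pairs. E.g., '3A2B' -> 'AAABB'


Expanding each <count><char> pair:
  3F -> 'FFF'
  1G -> 'G'
  3B -> 'BBB'
  2F -> 'FF'
  5G -> 'GGGGG'
  7F -> 'FFFFFFF'

Decoded = FFFGBBBFFGGGGGFFFFFFF


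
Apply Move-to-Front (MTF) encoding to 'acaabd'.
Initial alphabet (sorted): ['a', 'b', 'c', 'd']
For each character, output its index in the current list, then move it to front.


MTF encoding:
'a': index 0 in ['a', 'b', 'c', 'd'] -> ['a', 'b', 'c', 'd']
'c': index 2 in ['a', 'b', 'c', 'd'] -> ['c', 'a', 'b', 'd']
'a': index 1 in ['c', 'a', 'b', 'd'] -> ['a', 'c', 'b', 'd']
'a': index 0 in ['a', 'c', 'b', 'd'] -> ['a', 'c', 'b', 'd']
'b': index 2 in ['a', 'c', 'b', 'd'] -> ['b', 'a', 'c', 'd']
'd': index 3 in ['b', 'a', 'c', 'd'] -> ['d', 'b', 'a', 'c']


Output: [0, 2, 1, 0, 2, 3]


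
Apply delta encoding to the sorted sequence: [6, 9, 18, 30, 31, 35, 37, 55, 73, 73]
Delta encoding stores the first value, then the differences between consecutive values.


First value: 6
Deltas:
  9 - 6 = 3
  18 - 9 = 9
  30 - 18 = 12
  31 - 30 = 1
  35 - 31 = 4
  37 - 35 = 2
  55 - 37 = 18
  73 - 55 = 18
  73 - 73 = 0


Delta encoded: [6, 3, 9, 12, 1, 4, 2, 18, 18, 0]


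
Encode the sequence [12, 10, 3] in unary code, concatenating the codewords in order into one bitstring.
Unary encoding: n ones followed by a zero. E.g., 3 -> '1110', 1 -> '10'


Encode each number as n ones followed by a terminating 0:
  12 -> 1111111111110 (13 bits)
  10 -> 11111111110 (11 bits)
  3 -> 1110 (4 bits)
Total length = 13 + 11 + 4 = 28 bits.

Unary([12, 10, 3]) = 1111111111110111111111101110 (28 bits)


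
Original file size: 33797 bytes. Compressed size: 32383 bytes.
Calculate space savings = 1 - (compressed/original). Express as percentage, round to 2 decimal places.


ratio = compressed/original = 32383/33797 = 0.958162
savings = 1 - ratio = 1 - 0.958162 = 0.041838
as a percentage: 0.041838 * 100 = 4.18%

Space savings = 1 - 32383/33797 = 4.18%


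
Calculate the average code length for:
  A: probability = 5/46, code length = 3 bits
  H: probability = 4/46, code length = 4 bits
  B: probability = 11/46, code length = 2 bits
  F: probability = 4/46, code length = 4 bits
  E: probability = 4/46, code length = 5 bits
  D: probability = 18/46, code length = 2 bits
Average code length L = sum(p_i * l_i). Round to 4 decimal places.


Weighted contributions p_i * l_i:
  A: (5/46) * 3 = 15/46
  H: (4/46) * 4 = 16/46
  B: (11/46) * 2 = 22/46
  F: (4/46) * 4 = 16/46
  E: (4/46) * 5 = 20/46
  D: (18/46) * 2 = 36/46
Sum = (15 + 16 + 22 + 16 + 20 + 36)/46 = 125/46

L = 125/46 = 2.7174 bits/symbol


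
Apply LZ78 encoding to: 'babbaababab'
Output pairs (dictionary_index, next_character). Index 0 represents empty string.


LZ78 encoding steps:
Dictionary: {0: ''}
Step 1: w='' (idx 0), next='b' -> output (0, 'b'), add 'b' as idx 1
Step 2: w='' (idx 0), next='a' -> output (0, 'a'), add 'a' as idx 2
Step 3: w='b' (idx 1), next='b' -> output (1, 'b'), add 'bb' as idx 3
Step 4: w='a' (idx 2), next='a' -> output (2, 'a'), add 'aa' as idx 4
Step 5: w='b' (idx 1), next='a' -> output (1, 'a'), add 'ba' as idx 5
Step 6: w='ba' (idx 5), next='b' -> output (5, 'b'), add 'bab' as idx 6


Encoded: [(0, 'b'), (0, 'a'), (1, 'b'), (2, 'a'), (1, 'a'), (5, 'b')]


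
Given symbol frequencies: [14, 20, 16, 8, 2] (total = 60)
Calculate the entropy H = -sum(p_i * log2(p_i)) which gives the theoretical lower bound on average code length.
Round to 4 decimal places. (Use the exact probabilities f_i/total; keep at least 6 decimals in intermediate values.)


Per-symbol terms -p_i * log2(p_i) with p_i = f_i/60:
  p = 14/60 = 0.233333: log2(p) = -2.099536, -p*log2(p) = 0.489892
  p = 20/60 = 0.333333: log2(p) = -1.584963, -p*log2(p) = 0.528321
  p = 16/60 = 0.266667: log2(p) = -1.906891, -p*log2(p) = 0.508504
  p = 8/60 = 0.133333: log2(p) = -2.906891, -p*log2(p) = 0.387585
  p = 2/60 = 0.033333: log2(p) = -4.906891, -p*log2(p) = 0.163563
H = 0.489892 + 0.528321 + 0.508504 + 0.387585 + 0.163563 = 2.077865

H = 2.0779 bits/symbol


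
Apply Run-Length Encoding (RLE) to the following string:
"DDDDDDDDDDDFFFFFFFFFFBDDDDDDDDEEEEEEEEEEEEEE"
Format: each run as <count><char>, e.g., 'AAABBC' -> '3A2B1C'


Scanning runs left to right:
  i=0: run of 'D' x 11 -> '11D'
  i=11: run of 'F' x 10 -> '10F'
  i=21: run of 'B' x 1 -> '1B'
  i=22: run of 'D' x 8 -> '8D'
  i=30: run of 'E' x 14 -> '14E'

RLE = 11D10F1B8D14E


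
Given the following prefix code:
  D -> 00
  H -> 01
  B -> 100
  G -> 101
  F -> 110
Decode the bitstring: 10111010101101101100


Decoding step by step:
Bits 101 -> G
Bits 110 -> F
Bits 101 -> G
Bits 01 -> H
Bits 101 -> G
Bits 101 -> G
Bits 100 -> B


Decoded message: GFGHGGB


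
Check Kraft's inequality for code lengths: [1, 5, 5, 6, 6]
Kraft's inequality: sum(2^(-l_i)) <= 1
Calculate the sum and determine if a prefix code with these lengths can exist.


Sum = 2^(-1) + 2^(-5) + 2^(-5) + 2^(-6) + 2^(-6)
    = 0.5 + 0.03125 + 0.03125 + 0.015625 + 0.015625
    = 38/64 = 0.59375
Since 0.59375 <= 1, Kraft's inequality IS satisfied.
A prefix code with these lengths CAN exist.

Kraft sum = 0.59375. Satisfied.


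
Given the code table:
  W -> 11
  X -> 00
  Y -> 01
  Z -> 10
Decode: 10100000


Decoding:
10 -> Z
10 -> Z
00 -> X
00 -> X


Result: ZZXX


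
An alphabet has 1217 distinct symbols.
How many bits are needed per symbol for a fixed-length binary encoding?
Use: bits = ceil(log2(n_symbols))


log2(1217) = 10.2491
Bracket: 2^10 = 1024 < 1217 <= 2^11 = 2048
So ceil(log2(1217)) = 11

bits = ceil(log2(1217)) = ceil(10.2491) = 11 bits


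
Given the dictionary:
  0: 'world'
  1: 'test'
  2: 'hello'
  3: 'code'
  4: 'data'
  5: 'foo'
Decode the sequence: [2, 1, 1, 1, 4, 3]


Look up each index in the dictionary:
  2 -> 'hello'
  1 -> 'test'
  1 -> 'test'
  1 -> 'test'
  4 -> 'data'
  3 -> 'code'

Decoded: "hello test test test data code"


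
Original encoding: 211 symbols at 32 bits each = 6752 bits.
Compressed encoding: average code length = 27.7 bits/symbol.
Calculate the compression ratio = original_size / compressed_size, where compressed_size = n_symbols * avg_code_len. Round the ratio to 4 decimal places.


original_size = n_symbols * orig_bits = 211 * 32 = 6752 bits
compressed_size = n_symbols * avg_code_len = 211 * 27.7 = 5844.7 bits
ratio = original_size / compressed_size = 6752 / 5844.7 = 1.1552

Compression ratio = 1.1552


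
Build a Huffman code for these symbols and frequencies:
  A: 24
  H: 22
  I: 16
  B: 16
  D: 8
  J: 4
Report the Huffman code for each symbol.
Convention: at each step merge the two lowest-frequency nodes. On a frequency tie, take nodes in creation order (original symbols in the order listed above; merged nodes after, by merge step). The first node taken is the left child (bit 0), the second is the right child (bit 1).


Huffman tree construction:
Step 1: Merge J(4) + D(8) = 12
Step 2: Merge (J+D)(12) + I(16) = 28
Step 3: Merge B(16) + H(22) = 38
Step 4: Merge A(24) + ((J+D)+I)(28) = 52
Step 5: Merge (B+H)(38) + (A+((J+D)+I))(52) = 90
Read each symbol's code off the tree from the root (left child = 0, right child = 1).

Codes:
  A: 10 (length 2)
  H: 01 (length 2)
  I: 111 (length 3)
  B: 00 (length 2)
  D: 1101 (length 4)
  J: 1100 (length 4)
Average code length: 220/90 = 2.4444 bits/symbol


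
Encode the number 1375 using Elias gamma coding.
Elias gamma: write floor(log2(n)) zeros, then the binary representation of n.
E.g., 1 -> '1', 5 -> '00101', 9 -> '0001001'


num_bits = floor(log2(1375)) + 1 = 11
leading_zeros = num_bits - 1 = 10
binary(1375) = 10101011111

Elias gamma(1375) = '0000000000' + '10101011111' = 000000000010101011111 (21 bits)


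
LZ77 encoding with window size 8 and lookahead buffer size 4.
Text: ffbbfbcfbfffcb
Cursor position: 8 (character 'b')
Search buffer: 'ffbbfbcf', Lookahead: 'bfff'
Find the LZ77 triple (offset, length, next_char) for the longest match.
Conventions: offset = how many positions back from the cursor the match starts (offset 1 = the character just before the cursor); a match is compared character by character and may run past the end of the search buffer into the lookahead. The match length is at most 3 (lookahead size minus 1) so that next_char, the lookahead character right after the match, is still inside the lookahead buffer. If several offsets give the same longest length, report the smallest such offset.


Try each offset into the search buffer:
  offset=1 (pos 7, char 'f'): match length 0
  offset=2 (pos 6, char 'c'): match length 0
  offset=3 (pos 5, char 'b'): match length 1
  offset=4 (pos 4, char 'f'): match length 0
  offset=5 (pos 3, char 'b'): match length 2
  offset=6 (pos 2, char 'b'): match length 1
  offset=7 (pos 1, char 'f'): match length 0
  offset=8 (pos 0, char 'f'): match length 0
Longest match has length 2 at offset 5.
next_char = character at position 8 + 2 = 10 -> 'f'

Best match: offset=5, length=2 (matching 'bf' starting at position 3)
LZ77 triple: (5, 2, 'f')


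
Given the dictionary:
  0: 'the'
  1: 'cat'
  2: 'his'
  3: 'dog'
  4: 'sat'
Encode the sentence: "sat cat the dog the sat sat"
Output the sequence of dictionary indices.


Look up each word in the dictionary:
  'sat' -> 4
  'cat' -> 1
  'the' -> 0
  'dog' -> 3
  'the' -> 0
  'sat' -> 4
  'sat' -> 4

Encoded: [4, 1, 0, 3, 0, 4, 4]


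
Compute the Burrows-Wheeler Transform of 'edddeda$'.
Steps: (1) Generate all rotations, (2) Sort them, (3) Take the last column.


Rotations (sorted):
  0: $edddeda -> last char: a
  1: a$eddded -> last char: d
  2: da$eddde -> last char: e
  3: dddeda$e -> last char: e
  4: ddeda$ed -> last char: d
  5: deda$edd -> last char: d
  6: eda$eddd -> last char: d
  7: edddeda$ -> last char: $


BWT = adeeddd$


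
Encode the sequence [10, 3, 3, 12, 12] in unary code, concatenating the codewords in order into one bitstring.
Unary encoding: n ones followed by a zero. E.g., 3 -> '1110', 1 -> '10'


Encode each number as n ones followed by a terminating 0:
  10 -> 11111111110 (11 bits)
  3 -> 1110 (4 bits)
  3 -> 1110 (4 bits)
  12 -> 1111111111110 (13 bits)
  12 -> 1111111111110 (13 bits)
Total length = 11 + 4 + 4 + 13 + 13 = 45 bits.

Unary([10, 3, 3, 12, 12]) = 111111111101110111011111111111101111111111110 (45 bits)


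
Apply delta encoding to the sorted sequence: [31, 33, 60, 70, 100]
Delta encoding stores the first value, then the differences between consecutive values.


First value: 31
Deltas:
  33 - 31 = 2
  60 - 33 = 27
  70 - 60 = 10
  100 - 70 = 30


Delta encoded: [31, 2, 27, 10, 30]


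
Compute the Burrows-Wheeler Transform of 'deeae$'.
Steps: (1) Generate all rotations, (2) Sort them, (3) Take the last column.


Rotations (sorted):
  0: $deeae -> last char: e
  1: ae$dee -> last char: e
  2: deeae$ -> last char: $
  3: e$deea -> last char: a
  4: eae$de -> last char: e
  5: eeae$d -> last char: d


BWT = ee$aed


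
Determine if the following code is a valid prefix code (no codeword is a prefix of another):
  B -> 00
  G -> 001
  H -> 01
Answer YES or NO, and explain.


Checking each pair (does one codeword prefix another?):
  B='00' vs G='001': prefix -- VIOLATION

NO -- this is NOT a valid prefix code. B (00) is a prefix of G (001).


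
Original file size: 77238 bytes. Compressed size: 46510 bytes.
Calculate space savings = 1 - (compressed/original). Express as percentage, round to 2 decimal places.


ratio = compressed/original = 46510/77238 = 0.602165
savings = 1 - ratio = 1 - 0.602165 = 0.397835
as a percentage: 0.397835 * 100 = 39.78%

Space savings = 1 - 46510/77238 = 39.78%


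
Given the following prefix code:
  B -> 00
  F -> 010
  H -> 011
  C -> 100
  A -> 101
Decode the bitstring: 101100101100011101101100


Decoding step by step:
Bits 101 -> A
Bits 100 -> C
Bits 101 -> A
Bits 100 -> C
Bits 011 -> H
Bits 101 -> A
Bits 101 -> A
Bits 100 -> C


Decoded message: ACACHAAC


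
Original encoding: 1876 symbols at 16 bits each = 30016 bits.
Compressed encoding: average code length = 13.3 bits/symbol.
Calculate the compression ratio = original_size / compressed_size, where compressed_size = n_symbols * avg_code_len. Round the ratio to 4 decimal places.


original_size = n_symbols * orig_bits = 1876 * 16 = 30016 bits
compressed_size = n_symbols * avg_code_len = 1876 * 13.3 = 24950.8 bits
ratio = original_size / compressed_size = 30016 / 24950.8 = 1.203

Compression ratio = 1.203
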